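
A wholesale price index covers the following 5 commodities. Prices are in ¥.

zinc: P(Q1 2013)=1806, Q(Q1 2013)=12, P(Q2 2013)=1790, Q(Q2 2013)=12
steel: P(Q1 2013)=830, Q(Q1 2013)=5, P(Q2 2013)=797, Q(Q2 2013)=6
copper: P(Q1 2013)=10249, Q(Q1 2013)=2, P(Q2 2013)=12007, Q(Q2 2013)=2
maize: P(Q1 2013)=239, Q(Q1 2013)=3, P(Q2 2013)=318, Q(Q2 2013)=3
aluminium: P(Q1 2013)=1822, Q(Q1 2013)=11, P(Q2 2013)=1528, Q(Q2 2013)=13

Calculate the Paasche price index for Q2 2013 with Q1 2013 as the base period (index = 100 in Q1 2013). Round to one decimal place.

Paasche price index uses current-period quantities as weights.
ΣP(Q2 2013)·Q(Q2 2013) = 1790×12 + 797×6 + 12007×2 + 318×3 + 1528×13 = 21480 + 4782 + 24014 + 954 + 19864 = 71094
ΣP(Q1 2013)·Q(Q2 2013) = 1806×12 + 830×6 + 10249×2 + 239×3 + 1822×13 = 21672 + 4980 + 20498 + 717 + 23686 = 71553
Index = 71094 / 71553 × 100 = 99.3585

99.4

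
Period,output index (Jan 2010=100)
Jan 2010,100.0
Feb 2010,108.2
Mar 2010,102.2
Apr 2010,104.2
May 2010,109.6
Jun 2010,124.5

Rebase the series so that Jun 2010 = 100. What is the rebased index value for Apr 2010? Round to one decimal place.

83.7

Rebased(Apr 2010) = 104.2 / 124.5 × 100 = 83.6948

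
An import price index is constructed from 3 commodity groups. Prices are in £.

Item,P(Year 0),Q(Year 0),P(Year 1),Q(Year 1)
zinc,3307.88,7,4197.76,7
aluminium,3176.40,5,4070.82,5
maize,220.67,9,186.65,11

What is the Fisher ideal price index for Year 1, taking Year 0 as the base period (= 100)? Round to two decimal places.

125.12

Laspeyres component (base-period weights):
ΣP(Year 1)Q(Year 0) = 4197.76×7 + 4070.82×5 + 186.65×9 = 29384.32 + 20354.1 + 1679.85 = 51418.27
ΣP(Year 0)Q(Year 0) = 3307.88×7 + 3176.40×5 + 220.67×9 = 23155.16 + 15882 + 1986.03 = 41023.19
L = 51418.27 / 41023.19 × 100 = 125.3395
Paasche component (current-period weights):
ΣP(Year 1)Q(Year 1) = 4197.76×7 + 4070.82×5 + 186.65×11 = 29384.32 + 20354.1 + 2053.15 = 51791.57
ΣP(Year 0)Q(Year 1) = 3307.88×7 + 3176.40×5 + 220.67×11 = 23155.16 + 15882 + 2427.37 = 41464.53
P = 51791.57 / 41464.53 × 100 = 124.9057
Fisher = √(L × P) = √(125.3395 × 124.9057) = 125.1224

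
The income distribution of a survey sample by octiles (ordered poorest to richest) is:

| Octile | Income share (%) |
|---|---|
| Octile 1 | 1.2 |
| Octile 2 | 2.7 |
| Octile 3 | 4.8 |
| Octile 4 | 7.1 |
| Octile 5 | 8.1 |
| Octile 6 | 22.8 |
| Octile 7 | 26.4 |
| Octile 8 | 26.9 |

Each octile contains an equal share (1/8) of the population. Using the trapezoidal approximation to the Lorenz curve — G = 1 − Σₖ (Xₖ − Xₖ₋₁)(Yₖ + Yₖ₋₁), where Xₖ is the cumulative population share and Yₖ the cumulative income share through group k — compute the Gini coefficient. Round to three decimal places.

0.442

Cumulative income shares Yₖ: 0.0120, 0.0390, 0.0870, 0.1580, 0.2390, 0.4670, 0.7310, 1.0000
Σ (Xₖ−Xₖ₋₁)(Yₖ+Yₖ₋₁) = (1/8)(0.0120+0.0000) + (1/8)(0.0390+0.0120) + (1/8)(0.0870+0.0390) + (1/8)(0.1580+0.0870) + (1/8)(0.2390+0.1580) + (1/8)(0.4670+0.2390) + (1/8)(0.7310+0.4670) + (1/8)(1.0000+0.7310)
  = 0.0015 + 0.0064 + 0.0158 + 0.0306 + 0.0496 + 0.0882 + 0.1497 + 0.2164 = 0.5583
G = 1 − 0.5583 = 0.4417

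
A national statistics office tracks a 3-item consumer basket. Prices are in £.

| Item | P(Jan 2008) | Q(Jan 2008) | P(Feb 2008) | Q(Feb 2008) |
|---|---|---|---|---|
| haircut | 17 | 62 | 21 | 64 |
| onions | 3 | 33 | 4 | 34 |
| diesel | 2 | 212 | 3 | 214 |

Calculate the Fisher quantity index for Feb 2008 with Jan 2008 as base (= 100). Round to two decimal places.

102.56

Laspeyres component (base-period weights):
ΣP(Jan 2008)Q(Feb 2008) = 17×64 + 3×34 + 2×214 = 1088 + 102 + 428 = 1618
ΣP(Jan 2008)Q(Jan 2008) = 17×62 + 3×33 + 2×212 = 1054 + 99 + 424 = 1577
L = 1618 / 1577 × 100 = 102.5999
Paasche component (current-period weights):
ΣP(Feb 2008)Q(Feb 2008) = 21×64 + 4×34 + 3×214 = 1344 + 136 + 642 = 2122
ΣP(Feb 2008)Q(Jan 2008) = 21×62 + 4×33 + 3×212 = 1302 + 132 + 636 = 2070
P = 2122 / 2070 × 100 = 102.5121
Fisher = √(L × P) = √(102.5999 × 102.5121) = 102.5560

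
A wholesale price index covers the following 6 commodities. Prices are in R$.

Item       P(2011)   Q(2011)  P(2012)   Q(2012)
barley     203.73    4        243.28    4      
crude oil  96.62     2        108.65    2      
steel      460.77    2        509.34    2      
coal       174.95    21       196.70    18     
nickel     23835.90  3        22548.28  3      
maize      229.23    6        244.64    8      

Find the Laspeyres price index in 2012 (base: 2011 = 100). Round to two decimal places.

Laspeyres price index uses base-period quantities as weights.
ΣP(2012)·Q(2011) = 243.28×4 + 108.65×2 + 509.34×2 + 196.70×21 + 22548.28×3 + 244.64×6 = 973.12 + 217.3 + 1018.68 + 4130.7 + 67644.84 + 1467.84 = 75452.48
ΣP(2011)·Q(2011) = 203.73×4 + 96.62×2 + 460.77×2 + 174.95×21 + 23835.90×3 + 229.23×6 = 814.92 + 193.24 + 921.54 + 3673.95 + 71507.7 + 1375.38 = 78486.73
Index = 75452.48 / 78486.73 × 100 = 96.1341

96.13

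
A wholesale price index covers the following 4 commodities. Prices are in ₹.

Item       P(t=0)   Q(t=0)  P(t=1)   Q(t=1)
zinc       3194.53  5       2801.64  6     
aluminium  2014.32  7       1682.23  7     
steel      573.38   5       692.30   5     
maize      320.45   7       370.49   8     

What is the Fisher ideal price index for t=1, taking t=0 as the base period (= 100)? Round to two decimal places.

Laspeyres component (base-period weights):
ΣP(t=1)Q(t=0) = 2801.64×5 + 1682.23×7 + 692.30×5 + 370.49×7 = 14008.2 + 11775.61 + 3461.5 + 2593.43 = 31838.74
ΣP(t=0)Q(t=0) = 3194.53×5 + 2014.32×7 + 573.38×5 + 320.45×7 = 15972.65 + 14100.24 + 2866.9 + 2243.15 = 35182.94
L = 31838.74 / 35182.94 × 100 = 90.4948
Paasche component (current-period weights):
ΣP(t=1)Q(t=1) = 2801.64×6 + 1682.23×7 + 692.30×5 + 370.49×8 = 16809.84 + 11775.61 + 3461.5 + 2963.92 = 35010.87
ΣP(t=0)Q(t=1) = 3194.53×6 + 2014.32×7 + 573.38×5 + 320.45×8 = 19167.18 + 14100.24 + 2866.9 + 2563.6 = 38697.92
P = 35010.87 / 38697.92 × 100 = 90.4722
Fisher = √(L × P) = √(90.4948 × 90.4722) = 90.4835

90.48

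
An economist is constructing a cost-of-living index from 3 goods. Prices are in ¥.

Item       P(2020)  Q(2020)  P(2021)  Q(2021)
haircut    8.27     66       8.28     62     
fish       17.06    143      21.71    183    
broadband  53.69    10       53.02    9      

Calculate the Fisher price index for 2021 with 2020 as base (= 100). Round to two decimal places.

119.62

Laspeyres component (base-period weights):
ΣP(2021)Q(2020) = 8.28×66 + 21.71×143 + 53.02×10 = 546.48 + 3104.53 + 530.2 = 4181.21
ΣP(2020)Q(2020) = 8.27×66 + 17.06×143 + 53.69×10 = 545.82 + 2439.58 + 536.9 = 3522.3
L = 4181.21 / 3522.3 × 100 = 118.7068
Paasche component (current-period weights):
ΣP(2021)Q(2021) = 8.28×62 + 21.71×183 + 53.02×9 = 513.36 + 3972.93 + 477.18 = 4963.47
ΣP(2020)Q(2021) = 8.27×62 + 17.06×183 + 53.69×9 = 512.74 + 3121.98 + 483.21 = 4117.93
P = 4963.47 / 4117.93 × 100 = 120.5331
Fisher = √(L × P) = √(118.7068 × 120.5331) = 119.6165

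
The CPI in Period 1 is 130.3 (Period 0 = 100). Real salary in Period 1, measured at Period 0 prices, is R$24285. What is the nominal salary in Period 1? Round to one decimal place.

31643.4

Nominal = Real × (Index/100) = 24285 × (130.3/100)
        = 24285 × 1.303 = 31643.3550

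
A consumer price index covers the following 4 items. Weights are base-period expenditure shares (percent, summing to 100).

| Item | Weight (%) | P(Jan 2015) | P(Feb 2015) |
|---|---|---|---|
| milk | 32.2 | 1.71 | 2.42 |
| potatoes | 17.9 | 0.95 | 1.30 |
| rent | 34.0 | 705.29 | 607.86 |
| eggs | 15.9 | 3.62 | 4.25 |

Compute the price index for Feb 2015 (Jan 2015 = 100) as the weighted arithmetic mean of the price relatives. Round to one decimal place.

118.0

milk: 32.2 × (2.42/1.71) = 32.2 × 1.415205 = 45.5696
potatoes: 17.9 × (1.30/0.95) = 17.9 × 1.368421 = 24.4947
rent: 34.0 × (607.86/705.29) = 34.0 × 0.861858 = 29.3032
eggs: 15.9 × (4.25/3.62) = 15.9 × 1.174033 = 18.6671
Index = Σ wᵢ·(p₁ᵢ/p₀ᵢ) = 45.5696 + 24.4947 + 29.3032 + 18.6671 = 118.0346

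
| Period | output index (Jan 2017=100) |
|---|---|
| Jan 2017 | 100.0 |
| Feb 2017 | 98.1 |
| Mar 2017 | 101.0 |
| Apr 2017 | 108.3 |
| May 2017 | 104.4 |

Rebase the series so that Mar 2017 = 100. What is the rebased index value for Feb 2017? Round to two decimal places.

Rebased(Feb 2017) = 98.1 / 101.0 × 100 = 97.1287

97.13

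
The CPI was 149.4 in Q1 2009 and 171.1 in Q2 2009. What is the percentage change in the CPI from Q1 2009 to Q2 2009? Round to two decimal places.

Change = (171.1 − 149.4) / 149.4 × 100
       = 21.7 / 149.4 × 100 = 14.5248%

14.52%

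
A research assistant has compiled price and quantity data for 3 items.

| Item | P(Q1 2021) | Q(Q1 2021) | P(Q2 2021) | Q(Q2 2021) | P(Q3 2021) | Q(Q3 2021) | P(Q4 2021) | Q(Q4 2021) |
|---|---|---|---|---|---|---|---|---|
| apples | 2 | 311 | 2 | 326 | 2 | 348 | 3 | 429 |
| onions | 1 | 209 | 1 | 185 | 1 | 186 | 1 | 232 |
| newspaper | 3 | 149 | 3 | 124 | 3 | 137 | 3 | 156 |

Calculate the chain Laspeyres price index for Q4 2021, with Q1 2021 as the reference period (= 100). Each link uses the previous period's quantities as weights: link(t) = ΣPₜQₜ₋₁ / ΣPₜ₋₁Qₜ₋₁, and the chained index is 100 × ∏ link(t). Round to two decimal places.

126.91

Link Q1 2021→Q2 2021:
ΣP(Q2 2021)Q(Q1 2021) = 2×311 + 1×209 + 3×149 = 622 + 209 + 447 = 1278
ΣP(Q1 2021)Q(Q1 2021) = 2×311 + 1×209 + 3×149 = 622 + 209 + 447 = 1278
link = 1278/1278 = 1.000000
Link Q2 2021→Q3 2021:
ΣP(Q3 2021)Q(Q2 2021) = 2×326 + 1×185 + 3×124 = 652 + 185 + 372 = 1209
ΣP(Q2 2021)Q(Q2 2021) = 2×326 + 1×185 + 3×124 = 652 + 185 + 372 = 1209
link = 1209/1209 = 1.000000
Link Q3 2021→Q4 2021:
ΣP(Q4 2021)Q(Q3 2021) = 3×348 + 1×186 + 3×137 = 1044 + 186 + 411 = 1641
ΣP(Q3 2021)Q(Q3 2021) = 2×348 + 1×186 + 3×137 = 696 + 186 + 411 = 1293
link = 1641/1293 = 1.269142
Chained index = 100 × 1.000000 × 1.000000 × 1.269142 = 126.9142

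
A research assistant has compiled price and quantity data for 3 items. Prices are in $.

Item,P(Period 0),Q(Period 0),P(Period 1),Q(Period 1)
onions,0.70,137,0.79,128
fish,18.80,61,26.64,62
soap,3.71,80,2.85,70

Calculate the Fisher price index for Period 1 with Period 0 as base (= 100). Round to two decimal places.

128.13

Laspeyres component (base-period weights):
ΣP(Period 1)Q(Period 0) = 0.79×137 + 26.64×61 + 2.85×80 = 108.23 + 1625.04 + 228 = 1961.27
ΣP(Period 0)Q(Period 0) = 0.70×137 + 18.80×61 + 3.71×80 = 95.9 + 1146.8 + 296.8 = 1539.5
L = 1961.27 / 1539.5 × 100 = 127.3966
Paasche component (current-period weights):
ΣP(Period 1)Q(Period 1) = 0.79×128 + 26.64×62 + 2.85×70 = 101.12 + 1651.68 + 199.5 = 1952.3
ΣP(Period 0)Q(Period 1) = 0.70×128 + 18.80×62 + 3.71×70 = 89.6 + 1165.6 + 259.7 = 1514.9
P = 1952.3 / 1514.9 × 100 = 128.8732
Fisher = √(L × P) = √(127.3966 × 128.8732) = 128.1327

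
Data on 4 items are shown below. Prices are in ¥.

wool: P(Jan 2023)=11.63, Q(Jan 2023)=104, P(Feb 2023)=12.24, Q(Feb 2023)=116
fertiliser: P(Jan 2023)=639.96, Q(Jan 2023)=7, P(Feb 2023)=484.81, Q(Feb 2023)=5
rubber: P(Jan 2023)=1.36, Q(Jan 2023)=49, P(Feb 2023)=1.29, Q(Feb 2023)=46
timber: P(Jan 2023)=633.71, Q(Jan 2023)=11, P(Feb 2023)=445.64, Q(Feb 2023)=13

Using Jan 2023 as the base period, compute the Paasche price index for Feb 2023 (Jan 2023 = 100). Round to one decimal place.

75.5

Paasche price index uses current-period quantities as weights.
ΣP(Feb 2023)·Q(Feb 2023) = 12.24×116 + 484.81×5 + 1.29×46 + 445.64×13 = 1419.84 + 2424.05 + 59.34 + 5793.32 = 9696.55
ΣP(Jan 2023)·Q(Feb 2023) = 11.63×116 + 639.96×5 + 1.36×46 + 633.71×13 = 1349.08 + 3199.8 + 62.56 + 8238.23 = 12849.67
Index = 9696.55 / 12849.67 × 100 = 75.4615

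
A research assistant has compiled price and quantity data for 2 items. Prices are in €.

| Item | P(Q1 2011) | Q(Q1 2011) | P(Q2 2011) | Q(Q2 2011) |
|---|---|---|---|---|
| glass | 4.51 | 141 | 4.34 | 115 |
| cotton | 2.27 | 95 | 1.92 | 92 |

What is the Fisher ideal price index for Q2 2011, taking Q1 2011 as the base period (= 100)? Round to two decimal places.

93.08

Laspeyres component (base-period weights):
ΣP(Q2 2011)Q(Q1 2011) = 4.34×141 + 1.92×95 = 611.94 + 182.4 = 794.34
ΣP(Q1 2011)Q(Q1 2011) = 4.51×141 + 2.27×95 = 635.91 + 215.65 = 851.56
L = 794.34 / 851.56 × 100 = 93.2806
Paasche component (current-period weights):
ΣP(Q2 2011)Q(Q2 2011) = 4.34×115 + 1.92×92 = 499.1 + 176.64 = 675.74
ΣP(Q1 2011)Q(Q2 2011) = 4.51×115 + 2.27×92 = 518.65 + 208.84 = 727.49
P = 675.74 / 727.49 × 100 = 92.8865
Fisher = √(L × P) = √(93.2806 × 92.8865) = 93.0833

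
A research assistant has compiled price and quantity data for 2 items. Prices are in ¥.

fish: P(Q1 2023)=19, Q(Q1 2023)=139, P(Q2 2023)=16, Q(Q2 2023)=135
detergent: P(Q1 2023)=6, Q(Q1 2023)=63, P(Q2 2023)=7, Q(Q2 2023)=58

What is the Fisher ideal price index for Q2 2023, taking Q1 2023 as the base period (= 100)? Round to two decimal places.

88.18

Laspeyres component (base-period weights):
ΣP(Q2 2023)Q(Q1 2023) = 16×139 + 7×63 = 2224 + 441 = 2665
ΣP(Q1 2023)Q(Q1 2023) = 19×139 + 6×63 = 2641 + 378 = 3019
L = 2665 / 3019 × 100 = 88.2743
Paasche component (current-period weights):
ΣP(Q2 2023)Q(Q2 2023) = 16×135 + 7×58 = 2160 + 406 = 2566
ΣP(Q1 2023)Q(Q2 2023) = 19×135 + 6×58 = 2565 + 348 = 2913
P = 2566 / 2913 × 100 = 88.0879
Fisher = √(L × P) = √(88.2743 × 88.0879) = 88.1810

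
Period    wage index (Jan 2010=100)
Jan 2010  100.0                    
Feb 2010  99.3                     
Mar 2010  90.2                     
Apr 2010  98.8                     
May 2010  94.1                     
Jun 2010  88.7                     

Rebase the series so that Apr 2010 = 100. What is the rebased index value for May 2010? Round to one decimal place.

Rebased(May 2010) = 94.1 / 98.8 × 100 = 95.2429

95.2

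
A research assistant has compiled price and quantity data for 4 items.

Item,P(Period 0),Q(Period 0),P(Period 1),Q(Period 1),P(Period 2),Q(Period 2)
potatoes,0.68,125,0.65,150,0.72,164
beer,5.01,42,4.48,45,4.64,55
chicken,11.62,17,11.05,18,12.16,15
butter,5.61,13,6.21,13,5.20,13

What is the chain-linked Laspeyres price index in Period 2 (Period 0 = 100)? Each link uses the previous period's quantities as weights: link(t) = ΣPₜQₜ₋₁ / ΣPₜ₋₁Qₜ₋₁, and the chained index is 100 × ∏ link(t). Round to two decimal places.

99.10

Link Period 0→Period 1:
ΣP(Period 1)Q(Period 0) = 0.65×125 + 4.48×42 + 11.05×17 + 6.21×13 = 81.25 + 188.16 + 187.85 + 80.73 = 537.99
ΣP(Period 0)Q(Period 0) = 0.68×125 + 5.01×42 + 11.62×17 + 5.61×13 = 85 + 210.42 + 197.54 + 72.93 = 565.89
link = 537.99/565.89 = 0.950697
Link Period 1→Period 2:
ΣP(Period 2)Q(Period 1) = 0.72×150 + 4.64×45 + 12.16×18 + 5.20×13 = 108 + 208.8 + 218.88 + 67.6 = 603.28
ΣP(Period 1)Q(Period 1) = 0.65×150 + 4.48×45 + 11.05×18 + 6.21×13 = 97.5 + 201.6 + 198.9 + 80.73 = 578.73
link = 603.28/578.73 = 1.042420
Chained index = 100 × 0.950697 × 1.042420 = 99.1026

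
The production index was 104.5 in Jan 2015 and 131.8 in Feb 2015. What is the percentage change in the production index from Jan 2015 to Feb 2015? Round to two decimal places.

Change = (131.8 − 104.5) / 104.5 × 100
       = 27.3 / 104.5 × 100 = 26.1244%

26.12%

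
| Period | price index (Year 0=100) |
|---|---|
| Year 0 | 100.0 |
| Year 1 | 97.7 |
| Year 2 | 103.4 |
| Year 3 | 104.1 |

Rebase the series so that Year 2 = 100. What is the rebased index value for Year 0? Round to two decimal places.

96.71

Rebased(Year 0) = 100.0 / 103.4 × 100 = 96.7118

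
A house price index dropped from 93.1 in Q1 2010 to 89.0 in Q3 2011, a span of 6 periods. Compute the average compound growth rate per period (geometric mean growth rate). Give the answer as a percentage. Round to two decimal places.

-0.75%

Growth factor = (89.0/93.1)^(1/6) = (0.955961)^(1/6) = 0.992522
Growth rate = 0.992522 − 1 = -0.007478 = -0.7478%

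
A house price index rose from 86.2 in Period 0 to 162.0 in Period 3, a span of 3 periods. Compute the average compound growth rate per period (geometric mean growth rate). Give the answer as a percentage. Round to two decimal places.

Growth factor = (162.0/86.2)^(1/3) = (1.879350)^(1/3) = 1.234059
Growth rate = 1.234059 − 1 = 0.234059 = 23.4059%

23.41%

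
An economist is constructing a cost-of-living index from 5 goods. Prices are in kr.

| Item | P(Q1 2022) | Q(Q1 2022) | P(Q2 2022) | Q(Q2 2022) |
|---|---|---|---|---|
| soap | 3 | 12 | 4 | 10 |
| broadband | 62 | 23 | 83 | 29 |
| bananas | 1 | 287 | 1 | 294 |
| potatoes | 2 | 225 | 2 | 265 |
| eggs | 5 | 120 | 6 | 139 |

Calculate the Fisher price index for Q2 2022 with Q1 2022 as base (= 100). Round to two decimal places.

Laspeyres component (base-period weights):
ΣP(Q2 2022)Q(Q1 2022) = 4×12 + 83×23 + 1×287 + 2×225 + 6×120 = 48 + 1909 + 287 + 450 + 720 = 3414
ΣP(Q1 2022)Q(Q1 2022) = 3×12 + 62×23 + 1×287 + 2×225 + 5×120 = 36 + 1426 + 287 + 450 + 600 = 2799
L = 3414 / 2799 × 100 = 121.9721
Paasche component (current-period weights):
ΣP(Q2 2022)Q(Q2 2022) = 4×10 + 83×29 + 1×294 + 2×265 + 6×139 = 40 + 2407 + 294 + 530 + 834 = 4105
ΣP(Q1 2022)Q(Q2 2022) = 3×10 + 62×29 + 1×294 + 2×265 + 5×139 = 30 + 1798 + 294 + 530 + 695 = 3347
P = 4105 / 3347 × 100 = 122.6471
Fisher = √(L × P) = √(121.9721 × 122.6471) = 122.3092

122.31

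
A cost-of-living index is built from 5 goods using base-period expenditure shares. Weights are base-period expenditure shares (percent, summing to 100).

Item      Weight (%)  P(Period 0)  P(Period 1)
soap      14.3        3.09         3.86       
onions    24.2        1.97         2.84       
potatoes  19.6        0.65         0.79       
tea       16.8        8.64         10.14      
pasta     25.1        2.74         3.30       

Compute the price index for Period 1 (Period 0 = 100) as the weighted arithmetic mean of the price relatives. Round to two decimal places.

126.52

soap: 14.3 × (3.86/3.09) = 14.3 × 1.249191 = 17.8634
onions: 24.2 × (2.84/1.97) = 24.2 × 1.441624 = 34.8873
potatoes: 19.6 × (0.79/0.65) = 19.6 × 1.215385 = 23.8215
tea: 16.8 × (10.14/8.64) = 16.8 × 1.173611 = 19.7167
pasta: 25.1 × (3.30/2.74) = 25.1 × 1.204380 = 30.2299
Index = Σ wᵢ·(p₁ᵢ/p₀ᵢ) = 17.8634 + 34.8873 + 23.8215 + 19.7167 + 30.2299 = 126.5189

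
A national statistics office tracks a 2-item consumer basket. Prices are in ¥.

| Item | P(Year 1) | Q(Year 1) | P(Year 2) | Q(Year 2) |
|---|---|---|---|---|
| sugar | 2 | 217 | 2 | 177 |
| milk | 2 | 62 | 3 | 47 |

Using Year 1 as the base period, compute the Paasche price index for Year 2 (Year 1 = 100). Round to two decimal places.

Paasche price index uses current-period quantities as weights.
ΣP(Year 2)·Q(Year 2) = 2×177 + 3×47 = 354 + 141 = 495
ΣP(Year 1)·Q(Year 2) = 2×177 + 2×47 = 354 + 94 = 448
Index = 495 / 448 × 100 = 110.4911

110.49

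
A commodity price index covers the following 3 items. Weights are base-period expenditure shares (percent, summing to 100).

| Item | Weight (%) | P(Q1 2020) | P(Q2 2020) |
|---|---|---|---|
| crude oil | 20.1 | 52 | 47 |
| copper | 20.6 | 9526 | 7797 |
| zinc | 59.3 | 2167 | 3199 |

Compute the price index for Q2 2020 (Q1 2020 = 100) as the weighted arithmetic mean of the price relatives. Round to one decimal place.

122.6

crude oil: 20.1 × (47/52) = 20.1 × 0.903846 = 18.1673
copper: 20.6 × (7797/9526) = 20.6 × 0.818497 = 16.8610
zinc: 59.3 × (3199/2167) = 59.3 × 1.476234 = 87.5407
Index = Σ wᵢ·(p₁ᵢ/p₀ᵢ) = 18.1673 + 16.8610 + 87.5407 = 122.5690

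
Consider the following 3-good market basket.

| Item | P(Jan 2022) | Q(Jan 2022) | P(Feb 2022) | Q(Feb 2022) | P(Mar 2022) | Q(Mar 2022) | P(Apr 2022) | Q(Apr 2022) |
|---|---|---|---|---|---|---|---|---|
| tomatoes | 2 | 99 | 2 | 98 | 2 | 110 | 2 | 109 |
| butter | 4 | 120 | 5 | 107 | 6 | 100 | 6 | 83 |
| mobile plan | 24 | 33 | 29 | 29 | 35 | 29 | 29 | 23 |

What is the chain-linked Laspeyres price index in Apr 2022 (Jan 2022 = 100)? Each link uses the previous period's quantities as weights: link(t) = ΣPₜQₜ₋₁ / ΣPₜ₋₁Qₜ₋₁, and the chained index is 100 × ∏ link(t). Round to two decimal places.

Link Jan 2022→Feb 2022:
ΣP(Feb 2022)Q(Jan 2022) = 2×99 + 5×120 + 29×33 = 198 + 600 + 957 = 1755
ΣP(Jan 2022)Q(Jan 2022) = 2×99 + 4×120 + 24×33 = 198 + 480 + 792 = 1470
link = 1755/1470 = 1.193878
Link Feb 2022→Mar 2022:
ΣP(Mar 2022)Q(Feb 2022) = 2×98 + 6×107 + 35×29 = 196 + 642 + 1015 = 1853
ΣP(Feb 2022)Q(Feb 2022) = 2×98 + 5×107 + 29×29 = 196 + 535 + 841 = 1572
link = 1853/1572 = 1.178753
Link Mar 2022→Apr 2022:
ΣP(Apr 2022)Q(Mar 2022) = 2×110 + 6×100 + 29×29 = 220 + 600 + 841 = 1661
ΣP(Mar 2022)Q(Mar 2022) = 2×110 + 6×100 + 35×29 = 220 + 600 + 1015 = 1835
link = 1661/1835 = 0.905177
Chained index = 100 × 1.193878 × 1.178753 × 0.905177 = 127.3844

127.38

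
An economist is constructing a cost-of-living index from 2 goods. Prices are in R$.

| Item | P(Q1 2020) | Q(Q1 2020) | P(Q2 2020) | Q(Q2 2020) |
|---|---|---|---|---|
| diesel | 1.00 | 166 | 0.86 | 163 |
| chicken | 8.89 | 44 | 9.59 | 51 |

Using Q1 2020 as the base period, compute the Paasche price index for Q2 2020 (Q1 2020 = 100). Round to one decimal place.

Paasche price index uses current-period quantities as weights.
ΣP(Q2 2020)·Q(Q2 2020) = 0.86×163 + 9.59×51 = 140.18 + 489.09 = 629.27
ΣP(Q1 2020)·Q(Q2 2020) = 1.00×163 + 8.89×51 = 163 + 453.39 = 616.39
Index = 629.27 / 616.39 × 100 = 102.0896

102.1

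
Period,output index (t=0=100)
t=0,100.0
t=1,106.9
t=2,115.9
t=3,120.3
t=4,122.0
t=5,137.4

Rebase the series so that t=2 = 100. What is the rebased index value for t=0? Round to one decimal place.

86.3

Rebased(t=0) = 100.0 / 115.9 × 100 = 86.2813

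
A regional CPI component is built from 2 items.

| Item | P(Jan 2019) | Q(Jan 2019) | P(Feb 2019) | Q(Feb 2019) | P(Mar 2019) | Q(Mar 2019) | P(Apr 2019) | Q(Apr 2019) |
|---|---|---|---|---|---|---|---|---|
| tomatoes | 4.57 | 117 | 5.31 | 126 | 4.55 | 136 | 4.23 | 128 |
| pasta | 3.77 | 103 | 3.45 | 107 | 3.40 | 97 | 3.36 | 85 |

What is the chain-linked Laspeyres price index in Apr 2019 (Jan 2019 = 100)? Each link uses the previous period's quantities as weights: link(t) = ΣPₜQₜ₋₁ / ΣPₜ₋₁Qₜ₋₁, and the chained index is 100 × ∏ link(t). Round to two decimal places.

Link Jan 2019→Feb 2019:
ΣP(Feb 2019)Q(Jan 2019) = 5.31×117 + 3.45×103 = 621.27 + 355.35 = 976.62
ΣP(Jan 2019)Q(Jan 2019) = 4.57×117 + 3.77×103 = 534.69 + 388.31 = 923
link = 976.62/923 = 1.058093
Link Feb 2019→Mar 2019:
ΣP(Mar 2019)Q(Feb 2019) = 4.55×126 + 3.40×107 = 573.3 + 363.8 = 937.1
ΣP(Feb 2019)Q(Feb 2019) = 5.31×126 + 3.45×107 = 669.06 + 369.15 = 1038.21
link = 937.1/1038.21 = 0.902611
Link Mar 2019→Apr 2019:
ΣP(Apr 2019)Q(Mar 2019) = 4.23×136 + 3.36×97 = 575.28 + 325.92 = 901.2
ΣP(Mar 2019)Q(Mar 2019) = 4.55×136 + 3.40×97 = 618.8 + 329.8 = 948.6
link = 901.2/948.6 = 0.950032
Chained index = 100 × 1.058093 × 0.902611 × 0.950032 = 90.7325

90.73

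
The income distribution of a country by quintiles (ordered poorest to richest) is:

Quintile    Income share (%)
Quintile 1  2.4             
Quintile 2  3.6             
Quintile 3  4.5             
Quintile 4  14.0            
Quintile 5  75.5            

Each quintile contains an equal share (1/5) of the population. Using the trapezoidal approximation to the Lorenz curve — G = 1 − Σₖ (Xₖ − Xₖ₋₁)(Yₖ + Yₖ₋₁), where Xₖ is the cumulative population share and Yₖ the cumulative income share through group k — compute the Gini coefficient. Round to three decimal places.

Cumulative income shares Yₖ: 0.0240, 0.0600, 0.1050, 0.2450, 1.0000
Σ (Xₖ−Xₖ₋₁)(Yₖ+Yₖ₋₁) = (1/5)(0.0240+0.0000) + (1/5)(0.0600+0.0240) + (1/5)(0.1050+0.0600) + (1/5)(0.2450+0.1050) + (1/5)(1.0000+0.2450)
  = 0.0048 + 0.0168 + 0.0330 + 0.0700 + 0.2490 = 0.3736
G = 1 − 0.3736 = 0.6264

0.626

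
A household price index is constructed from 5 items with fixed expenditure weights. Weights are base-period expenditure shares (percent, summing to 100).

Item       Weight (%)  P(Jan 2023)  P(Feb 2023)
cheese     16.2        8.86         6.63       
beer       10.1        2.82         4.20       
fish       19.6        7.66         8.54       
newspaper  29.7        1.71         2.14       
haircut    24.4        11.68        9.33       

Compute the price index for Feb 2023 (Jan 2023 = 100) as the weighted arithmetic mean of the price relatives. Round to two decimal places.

105.68

cheese: 16.2 × (6.63/8.86) = 16.2 × 0.748307 = 12.1226
beer: 10.1 × (4.20/2.82) = 10.1 × 1.489362 = 15.0426
fish: 19.6 × (8.54/7.66) = 19.6 × 1.114883 = 21.8517
newspaper: 29.7 × (2.14/1.71) = 29.7 × 1.251462 = 37.1684
haircut: 24.4 × (9.33/11.68) = 24.4 × 0.798801 = 19.4908
Index = Σ wᵢ·(p₁ᵢ/p₀ᵢ) = 12.1226 + 15.0426 + 21.8517 + 37.1684 + 19.4908 = 105.6760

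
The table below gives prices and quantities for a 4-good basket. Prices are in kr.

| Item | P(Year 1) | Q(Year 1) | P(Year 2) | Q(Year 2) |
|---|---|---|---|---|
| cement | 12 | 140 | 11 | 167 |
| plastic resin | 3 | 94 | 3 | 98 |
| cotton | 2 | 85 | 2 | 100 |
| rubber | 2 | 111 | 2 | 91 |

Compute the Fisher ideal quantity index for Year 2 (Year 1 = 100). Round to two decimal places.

113.68

Laspeyres component (base-period weights):
ΣP(Year 1)Q(Year 2) = 12×167 + 3×98 + 2×100 + 2×91 = 2004 + 294 + 200 + 182 = 2680
ΣP(Year 1)Q(Year 1) = 12×140 + 3×94 + 2×85 + 2×111 = 1680 + 282 + 170 + 222 = 2354
L = 2680 / 2354 × 100 = 113.8488
Paasche component (current-period weights):
ΣP(Year 2)Q(Year 2) = 11×167 + 3×98 + 2×100 + 2×91 = 1837 + 294 + 200 + 182 = 2513
ΣP(Year 2)Q(Year 1) = 11×140 + 3×94 + 2×85 + 2×111 = 1540 + 282 + 170 + 222 = 2214
P = 2513 / 2214 × 100 = 113.5050
Fisher = √(L × P) = √(113.8488 × 113.5050) = 113.6767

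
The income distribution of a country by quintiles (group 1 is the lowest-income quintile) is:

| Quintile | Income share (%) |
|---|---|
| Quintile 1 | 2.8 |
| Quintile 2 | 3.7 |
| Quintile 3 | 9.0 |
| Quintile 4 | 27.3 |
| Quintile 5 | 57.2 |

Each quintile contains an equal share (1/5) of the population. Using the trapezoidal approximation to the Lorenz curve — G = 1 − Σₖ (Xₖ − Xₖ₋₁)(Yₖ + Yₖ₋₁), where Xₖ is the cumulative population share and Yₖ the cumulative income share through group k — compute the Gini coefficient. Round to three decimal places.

0.530

Cumulative income shares Yₖ: 0.0280, 0.0650, 0.1550, 0.4280, 1.0000
Σ (Xₖ−Xₖ₋₁)(Yₖ+Yₖ₋₁) = (1/5)(0.0280+0.0000) + (1/5)(0.0650+0.0280) + (1/5)(0.1550+0.0650) + (1/5)(0.4280+0.1550) + (1/5)(1.0000+0.4280)
  = 0.0056 + 0.0186 + 0.0440 + 0.1166 + 0.2856 = 0.4704
G = 1 − 0.4704 = 0.5296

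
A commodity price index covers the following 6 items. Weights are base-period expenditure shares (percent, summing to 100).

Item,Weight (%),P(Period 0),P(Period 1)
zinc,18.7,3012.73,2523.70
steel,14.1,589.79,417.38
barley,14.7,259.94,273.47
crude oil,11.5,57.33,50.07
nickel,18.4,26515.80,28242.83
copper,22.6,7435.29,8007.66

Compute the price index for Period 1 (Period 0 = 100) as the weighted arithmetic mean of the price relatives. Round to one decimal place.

95.1

zinc: 18.7 × (2523.70/3012.73) = 18.7 × 0.837679 = 15.6646
steel: 14.1 × (417.38/589.79) = 14.1 × 0.707676 = 9.9782
barley: 14.7 × (273.47/259.94) = 14.7 × 1.052050 = 15.4651
crude oil: 11.5 × (50.07/57.33) = 11.5 × 0.873365 = 10.0437
nickel: 18.4 × (28242.83/26515.80) = 18.4 × 1.065132 = 19.5984
copper: 22.6 × (8007.66/7435.29) = 22.6 × 1.076980 = 24.3398
Index = Σ wᵢ·(p₁ᵢ/p₀ᵢ) = 15.6646 + 9.9782 + 15.4651 + 10.0437 + 19.5984 + 24.3398 = 95.0898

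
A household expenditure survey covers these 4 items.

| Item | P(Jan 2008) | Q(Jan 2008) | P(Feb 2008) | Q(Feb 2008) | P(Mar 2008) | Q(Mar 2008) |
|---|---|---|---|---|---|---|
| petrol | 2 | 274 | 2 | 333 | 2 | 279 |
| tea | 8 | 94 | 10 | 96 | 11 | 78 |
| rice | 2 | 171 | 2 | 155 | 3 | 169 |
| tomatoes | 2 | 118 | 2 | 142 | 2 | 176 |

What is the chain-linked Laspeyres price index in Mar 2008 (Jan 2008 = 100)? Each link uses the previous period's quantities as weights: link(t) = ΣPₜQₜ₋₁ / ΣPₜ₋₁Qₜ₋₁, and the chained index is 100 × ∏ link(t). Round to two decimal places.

Link Jan 2008→Feb 2008:
ΣP(Feb 2008)Q(Jan 2008) = 2×274 + 10×94 + 2×171 + 2×118 = 548 + 940 + 342 + 236 = 2066
ΣP(Jan 2008)Q(Jan 2008) = 2×274 + 8×94 + 2×171 + 2×118 = 548 + 752 + 342 + 236 = 1878
link = 2066/1878 = 1.100106
Link Feb 2008→Mar 2008:
ΣP(Mar 2008)Q(Feb 2008) = 2×333 + 11×96 + 3×155 + 2×142 = 666 + 1056 + 465 + 284 = 2471
ΣP(Feb 2008)Q(Feb 2008) = 2×333 + 10×96 + 2×155 + 2×142 = 666 + 960 + 310 + 284 = 2220
link = 2471/2220 = 1.113063
Chained index = 100 × 1.100106 × 1.113063 = 122.4488

122.45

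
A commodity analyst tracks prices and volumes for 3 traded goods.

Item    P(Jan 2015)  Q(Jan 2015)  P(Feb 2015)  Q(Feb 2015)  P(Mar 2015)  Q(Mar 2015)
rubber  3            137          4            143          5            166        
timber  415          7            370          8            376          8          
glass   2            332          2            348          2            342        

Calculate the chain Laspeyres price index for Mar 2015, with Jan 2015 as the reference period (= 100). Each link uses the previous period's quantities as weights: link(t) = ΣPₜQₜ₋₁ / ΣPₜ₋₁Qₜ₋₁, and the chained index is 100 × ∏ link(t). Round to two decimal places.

Link Jan 2015→Feb 2015:
ΣP(Feb 2015)Q(Jan 2015) = 4×137 + 370×7 + 2×332 = 548 + 2590 + 664 = 3802
ΣP(Jan 2015)Q(Jan 2015) = 3×137 + 415×7 + 2×332 = 411 + 2905 + 664 = 3980
link = 3802/3980 = 0.955276
Link Feb 2015→Mar 2015:
ΣP(Mar 2015)Q(Feb 2015) = 5×143 + 376×8 + 2×348 = 715 + 3008 + 696 = 4419
ΣP(Feb 2015)Q(Feb 2015) = 4×143 + 370×8 + 2×348 = 572 + 2960 + 696 = 4228
link = 4419/4228 = 1.045175
Chained index = 100 × 0.955276 × 1.045175 = 99.8431

99.84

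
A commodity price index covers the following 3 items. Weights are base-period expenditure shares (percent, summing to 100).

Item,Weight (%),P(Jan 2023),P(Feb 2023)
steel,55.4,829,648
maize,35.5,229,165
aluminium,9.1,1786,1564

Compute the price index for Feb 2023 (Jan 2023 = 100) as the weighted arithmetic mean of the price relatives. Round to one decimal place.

steel: 55.4 × (648/829) = 55.4 × 0.781665 = 43.3042
maize: 35.5 × (165/229) = 35.5 × 0.720524 = 25.5786
aluminium: 9.1 × (1564/1786) = 9.1 × 0.875700 = 7.9689
Index = Σ wᵢ·(p₁ᵢ/p₀ᵢ) = 43.3042 + 25.5786 + 7.9689 = 76.8517

76.9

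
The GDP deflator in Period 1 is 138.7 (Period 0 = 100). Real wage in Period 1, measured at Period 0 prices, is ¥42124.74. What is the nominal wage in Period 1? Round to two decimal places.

Nominal = Real × (Index/100) = 42124.74 × (138.7/100)
        = 42124.74 × 1.387 = 58427.0144

58427.01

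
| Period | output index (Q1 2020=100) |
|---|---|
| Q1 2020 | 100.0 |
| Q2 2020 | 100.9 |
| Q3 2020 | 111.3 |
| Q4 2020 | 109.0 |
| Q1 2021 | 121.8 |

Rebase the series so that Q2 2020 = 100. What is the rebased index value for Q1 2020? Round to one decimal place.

99.1

Rebased(Q1 2020) = 100.0 / 100.9 × 100 = 99.1080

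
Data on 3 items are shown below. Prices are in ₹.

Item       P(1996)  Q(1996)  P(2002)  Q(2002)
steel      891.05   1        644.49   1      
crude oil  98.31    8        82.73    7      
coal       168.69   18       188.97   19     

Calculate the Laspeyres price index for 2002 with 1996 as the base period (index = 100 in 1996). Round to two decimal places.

Laspeyres price index uses base-period quantities as weights.
ΣP(2002)·Q(1996) = 644.49×1 + 82.73×8 + 188.97×18 = 644.49 + 661.84 + 3401.46 = 4707.79
ΣP(1996)·Q(1996) = 891.05×1 + 98.31×8 + 168.69×18 = 891.05 + 786.48 + 3036.42 = 4713.95
Index = 4707.79 / 4713.95 × 100 = 99.8693

99.87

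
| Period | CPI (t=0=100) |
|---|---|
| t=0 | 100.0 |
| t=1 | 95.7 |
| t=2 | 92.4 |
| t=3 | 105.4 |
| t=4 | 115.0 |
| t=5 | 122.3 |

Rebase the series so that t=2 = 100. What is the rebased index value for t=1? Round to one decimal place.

Rebased(t=1) = 95.7 / 92.4 × 100 = 103.5714

103.6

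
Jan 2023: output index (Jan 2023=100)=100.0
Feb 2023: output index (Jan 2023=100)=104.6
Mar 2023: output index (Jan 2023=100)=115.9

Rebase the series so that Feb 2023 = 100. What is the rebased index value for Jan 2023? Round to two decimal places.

Rebased(Jan 2023) = 100.0 / 104.6 × 100 = 95.6023

95.60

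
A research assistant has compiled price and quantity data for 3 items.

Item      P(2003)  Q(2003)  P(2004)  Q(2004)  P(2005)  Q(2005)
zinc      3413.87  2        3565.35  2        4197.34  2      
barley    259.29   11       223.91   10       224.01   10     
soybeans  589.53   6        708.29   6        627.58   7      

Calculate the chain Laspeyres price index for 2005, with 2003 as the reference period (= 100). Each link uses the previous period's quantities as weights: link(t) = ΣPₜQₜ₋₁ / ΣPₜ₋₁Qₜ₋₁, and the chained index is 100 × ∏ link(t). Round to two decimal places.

Link 2003→2004:
ΣP(2004)Q(2003) = 3565.35×2 + 223.91×11 + 708.29×6 = 7130.7 + 2463.01 + 4249.74 = 13843.45
ΣP(2003)Q(2003) = 3413.87×2 + 259.29×11 + 589.53×6 = 6827.74 + 2852.19 + 3537.18 = 13217.11
link = 13843.45/13217.11 = 1.047389
Link 2004→2005:
ΣP(2005)Q(2004) = 4197.34×2 + 224.01×10 + 627.58×6 = 8394.68 + 2240.1 + 3765.48 = 14400.26
ΣP(2004)Q(2004) = 3565.35×2 + 223.91×10 + 708.29×6 = 7130.7 + 2239.1 + 4249.74 = 13619.54
link = 14400.26/13619.54 = 1.057324
Chained index = 100 × 1.047389 × 1.057324 = 110.7429

110.74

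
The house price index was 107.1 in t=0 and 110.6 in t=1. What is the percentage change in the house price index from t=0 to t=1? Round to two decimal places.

Change = (110.6 − 107.1) / 107.1 × 100
       = 3.5 / 107.1 × 100 = 3.2680%

3.27%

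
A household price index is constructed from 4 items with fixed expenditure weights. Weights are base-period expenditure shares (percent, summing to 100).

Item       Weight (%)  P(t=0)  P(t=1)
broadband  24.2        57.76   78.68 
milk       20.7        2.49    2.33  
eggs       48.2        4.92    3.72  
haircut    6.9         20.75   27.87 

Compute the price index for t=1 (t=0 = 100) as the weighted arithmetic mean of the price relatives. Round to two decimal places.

broadband: 24.2 × (78.68/57.76) = 24.2 × 1.362188 = 32.9650
milk: 20.7 × (2.33/2.49) = 20.7 × 0.935743 = 19.3699
eggs: 48.2 × (3.72/4.92) = 48.2 × 0.756098 = 36.4439
haircut: 6.9 × (27.87/20.75) = 6.9 × 1.343133 = 9.2676
Index = Σ wᵢ·(p₁ᵢ/p₀ᵢ) = 32.9650 + 19.3699 + 36.4439 + 9.2676 = 98.0464

98.05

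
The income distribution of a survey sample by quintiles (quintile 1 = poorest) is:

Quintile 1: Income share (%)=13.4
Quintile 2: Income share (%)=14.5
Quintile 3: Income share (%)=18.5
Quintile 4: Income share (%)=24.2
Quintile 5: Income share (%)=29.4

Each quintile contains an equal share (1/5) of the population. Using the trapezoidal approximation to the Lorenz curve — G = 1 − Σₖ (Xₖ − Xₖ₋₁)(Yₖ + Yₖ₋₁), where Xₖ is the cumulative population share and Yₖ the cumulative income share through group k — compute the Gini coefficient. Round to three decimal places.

Cumulative income shares Yₖ: 0.1340, 0.2790, 0.4640, 0.7060, 1.0000
Σ (Xₖ−Xₖ₋₁)(Yₖ+Yₖ₋₁) = (1/5)(0.1340+0.0000) + (1/5)(0.2790+0.1340) + (1/5)(0.4640+0.2790) + (1/5)(0.7060+0.4640) + (1/5)(1.0000+0.7060)
  = 0.0268 + 0.0826 + 0.1486 + 0.2340 + 0.3412 = 0.8332
G = 1 − 0.8332 = 0.1668

0.167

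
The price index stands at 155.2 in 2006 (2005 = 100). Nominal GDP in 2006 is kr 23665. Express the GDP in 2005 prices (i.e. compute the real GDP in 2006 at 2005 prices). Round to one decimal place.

Real = Nominal ÷ (Index/100) = 23665 ÷ (155.2/100)
     = 23665 ÷ 1.552 = 15248.0670

15248.1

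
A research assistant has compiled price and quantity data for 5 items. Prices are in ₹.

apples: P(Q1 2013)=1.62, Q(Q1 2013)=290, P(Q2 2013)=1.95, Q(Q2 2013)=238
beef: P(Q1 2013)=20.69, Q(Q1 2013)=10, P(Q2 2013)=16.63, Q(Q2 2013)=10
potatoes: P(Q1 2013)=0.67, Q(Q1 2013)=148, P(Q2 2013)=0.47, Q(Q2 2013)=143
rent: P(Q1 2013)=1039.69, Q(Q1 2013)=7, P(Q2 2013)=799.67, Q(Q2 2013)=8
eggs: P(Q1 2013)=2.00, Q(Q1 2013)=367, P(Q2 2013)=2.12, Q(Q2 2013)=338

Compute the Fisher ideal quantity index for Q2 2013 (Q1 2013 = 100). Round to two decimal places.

109.51

Laspeyres component (base-period weights):
ΣP(Q1 2013)Q(Q2 2013) = 1.62×238 + 20.69×10 + 0.67×143 + 1039.69×8 + 2.00×338 = 385.56 + 206.9 + 95.81 + 8317.52 + 676 = 9681.79
ΣP(Q1 2013)Q(Q1 2013) = 1.62×290 + 20.69×10 + 0.67×148 + 1039.69×7 + 2.00×367 = 469.8 + 206.9 + 99.16 + 7277.83 + 734 = 8787.69
L = 9681.79 / 8787.69 × 100 = 110.1745
Paasche component (current-period weights):
ΣP(Q2 2013)Q(Q2 2013) = 1.95×238 + 16.63×10 + 0.47×143 + 799.67×8 + 2.12×338 = 464.1 + 166.3 + 67.21 + 6397.36 + 716.56 = 7811.53
ΣP(Q2 2013)Q(Q1 2013) = 1.95×290 + 16.63×10 + 0.47×148 + 799.67×7 + 2.12×367 = 565.5 + 166.3 + 69.56 + 5597.69 + 778.04 = 7177.09
P = 7811.53 / 7177.09 × 100 = 108.8398
Fisher = √(L × P) = √(110.1745 × 108.8398) = 109.5051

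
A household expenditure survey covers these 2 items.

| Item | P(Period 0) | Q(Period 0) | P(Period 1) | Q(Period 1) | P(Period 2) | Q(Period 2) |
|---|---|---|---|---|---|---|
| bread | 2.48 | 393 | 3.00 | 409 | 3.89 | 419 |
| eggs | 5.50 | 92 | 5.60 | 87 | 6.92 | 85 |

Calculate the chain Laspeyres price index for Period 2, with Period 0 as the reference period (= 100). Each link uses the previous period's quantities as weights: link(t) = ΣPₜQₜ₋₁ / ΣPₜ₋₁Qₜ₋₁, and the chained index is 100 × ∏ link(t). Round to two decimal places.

Link Period 0→Period 1:
ΣP(Period 1)Q(Period 0) = 3.00×393 + 5.60×92 = 1179 + 515.2 = 1694.2
ΣP(Period 0)Q(Period 0) = 2.48×393 + 5.50×92 = 974.64 + 506 = 1480.64
link = 1694.2/1480.64 = 1.144235
Link Period 1→Period 2:
ΣP(Period 2)Q(Period 1) = 3.89×409 + 6.92×87 = 1591.01 + 602.04 = 2193.05
ΣP(Period 1)Q(Period 1) = 3.00×409 + 5.60×87 = 1227 + 487.2 = 1714.2
link = 2193.05/1714.2 = 1.279343
Chained index = 100 × 1.144235 × 1.279343 = 146.3869

146.39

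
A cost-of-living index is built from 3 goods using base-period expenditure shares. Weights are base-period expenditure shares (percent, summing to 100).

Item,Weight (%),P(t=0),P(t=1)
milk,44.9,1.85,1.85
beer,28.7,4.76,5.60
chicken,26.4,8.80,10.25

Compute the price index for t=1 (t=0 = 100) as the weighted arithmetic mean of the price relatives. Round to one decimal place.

milk: 44.9 × (1.85/1.85) = 44.9 × 1.000000 = 44.9000
beer: 28.7 × (5.60/4.76) = 28.7 × 1.176471 = 33.7647
chicken: 26.4 × (10.25/8.80) = 26.4 × 1.164773 = 30.7500
Index = Σ wᵢ·(p₁ᵢ/p₀ᵢ) = 44.9000 + 33.7647 + 30.7500 = 109.4147

109.4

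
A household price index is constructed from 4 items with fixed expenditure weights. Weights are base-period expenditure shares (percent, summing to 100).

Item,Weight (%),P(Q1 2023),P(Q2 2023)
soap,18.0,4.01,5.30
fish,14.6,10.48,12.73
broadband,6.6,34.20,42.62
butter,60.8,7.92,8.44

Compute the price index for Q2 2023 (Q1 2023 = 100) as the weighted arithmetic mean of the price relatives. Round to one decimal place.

soap: 18.0 × (5.30/4.01) = 18.0 × 1.321696 = 23.7905
fish: 14.6 × (12.73/10.48) = 14.6 × 1.214695 = 17.7345
broadband: 6.6 × (42.62/34.20) = 6.6 × 1.246199 = 8.2249
butter: 60.8 × (8.44/7.92) = 60.8 × 1.065657 = 64.7919
Index = Σ wᵢ·(p₁ᵢ/p₀ᵢ) = 23.7905 + 17.7345 + 8.2249 + 64.7919 = 114.5419

114.5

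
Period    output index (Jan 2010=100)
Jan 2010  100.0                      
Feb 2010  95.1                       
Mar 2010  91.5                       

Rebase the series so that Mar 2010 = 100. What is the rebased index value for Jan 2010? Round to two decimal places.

Rebased(Jan 2010) = 100.0 / 91.5 × 100 = 109.2896

109.29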